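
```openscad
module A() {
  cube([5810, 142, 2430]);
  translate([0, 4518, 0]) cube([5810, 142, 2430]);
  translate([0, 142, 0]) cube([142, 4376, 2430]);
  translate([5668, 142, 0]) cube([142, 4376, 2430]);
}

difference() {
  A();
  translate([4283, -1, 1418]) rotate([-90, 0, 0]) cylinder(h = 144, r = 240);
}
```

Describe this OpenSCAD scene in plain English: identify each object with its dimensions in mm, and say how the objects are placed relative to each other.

A is a box-shaped house frame (walls only): outside footprint 5810×4660 mm, wall height 2430 mm, wall thickness 142 mm. The two y-facing walls run the full x-width; the two x-facing walls fit between the inner faces of the y-facing walls.

The house frame has a circular hole of radius 240 mm through its front wall, centred at (x = 4283, z = 1418).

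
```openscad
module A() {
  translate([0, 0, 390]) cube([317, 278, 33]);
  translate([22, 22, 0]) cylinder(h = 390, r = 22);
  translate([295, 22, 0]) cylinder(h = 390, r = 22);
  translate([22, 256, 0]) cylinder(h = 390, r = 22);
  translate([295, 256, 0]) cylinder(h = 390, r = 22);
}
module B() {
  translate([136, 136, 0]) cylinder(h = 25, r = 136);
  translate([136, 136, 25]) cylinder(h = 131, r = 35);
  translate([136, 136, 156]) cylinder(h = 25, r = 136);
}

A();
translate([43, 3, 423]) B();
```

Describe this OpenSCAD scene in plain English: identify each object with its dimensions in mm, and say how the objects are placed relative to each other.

A is a four-legged stool. The seat is 317×278 mm, 33 mm thick, top at z = 423 mm. It stands on four round legs, each 44 mm in diameter, from z = 0 to the seat underside, each leg's axis is inset half a diameter from the nearest pair of seat edges (so the leg's bounding box is flush with the corner).

B is a spool: two coaxial disc flanges of radius 136 mm and thickness 25 mm, joined by a core cylinder of radius 35 mm and height 131 mm. The lower flange rests on z = 0 and the three cylinders share a vertical axis.

The spool is on top of the stool.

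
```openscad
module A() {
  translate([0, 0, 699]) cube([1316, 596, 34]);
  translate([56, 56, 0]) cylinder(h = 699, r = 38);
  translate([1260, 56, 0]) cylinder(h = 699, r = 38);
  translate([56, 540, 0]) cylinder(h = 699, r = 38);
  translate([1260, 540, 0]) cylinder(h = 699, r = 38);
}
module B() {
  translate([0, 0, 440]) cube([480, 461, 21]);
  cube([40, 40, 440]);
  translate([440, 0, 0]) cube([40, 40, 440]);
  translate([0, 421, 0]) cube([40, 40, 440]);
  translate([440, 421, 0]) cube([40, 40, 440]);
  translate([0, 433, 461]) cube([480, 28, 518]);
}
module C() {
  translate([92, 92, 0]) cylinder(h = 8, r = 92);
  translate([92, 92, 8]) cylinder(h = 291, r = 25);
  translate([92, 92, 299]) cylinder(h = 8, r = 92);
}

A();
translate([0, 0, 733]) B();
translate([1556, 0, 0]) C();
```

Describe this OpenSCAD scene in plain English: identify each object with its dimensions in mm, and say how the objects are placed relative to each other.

A is a rectangular dining table. The top is 1316×596×34 mm with its upper surface at z = 733 mm. It stands on four round legs of 76 mm diameter, each leg's bounding box inset 18 mm from the nearest pair of top edges, running from the floor to the underside of the top.

B is a chair: 480×461 mm seat, 21 mm thick, top at z = 461 mm, on four 40 mm square corner legs flush with the seat edges. A 28 mm thick backrest slab spans the full seat width, extending 518 mm above the seat top, its back face flush with the seat's +y edge.

C is a spool: two coaxial disc flanges of radius 92 mm and thickness 8 mm, joined by a core cylinder of radius 25 mm and height 291 mm. The lower flange rests on z = 0 and the three cylinders share a vertical axis.

The chair is on top of the table. The spool is on the floor beside the table on its +x side.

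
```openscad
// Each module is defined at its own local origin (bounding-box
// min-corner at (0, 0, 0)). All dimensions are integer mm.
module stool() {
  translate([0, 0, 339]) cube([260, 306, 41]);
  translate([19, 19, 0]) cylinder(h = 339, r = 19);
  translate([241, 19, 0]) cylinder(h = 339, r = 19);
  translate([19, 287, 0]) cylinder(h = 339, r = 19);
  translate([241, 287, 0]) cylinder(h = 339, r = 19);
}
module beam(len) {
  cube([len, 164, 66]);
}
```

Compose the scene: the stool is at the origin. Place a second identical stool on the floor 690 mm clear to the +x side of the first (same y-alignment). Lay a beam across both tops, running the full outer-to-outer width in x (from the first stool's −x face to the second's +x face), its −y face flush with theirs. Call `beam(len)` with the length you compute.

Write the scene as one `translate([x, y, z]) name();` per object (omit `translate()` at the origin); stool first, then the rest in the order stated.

stool();
translate([950, 0, 0]) stool();
translate([0, 0, 380]) beam(1210);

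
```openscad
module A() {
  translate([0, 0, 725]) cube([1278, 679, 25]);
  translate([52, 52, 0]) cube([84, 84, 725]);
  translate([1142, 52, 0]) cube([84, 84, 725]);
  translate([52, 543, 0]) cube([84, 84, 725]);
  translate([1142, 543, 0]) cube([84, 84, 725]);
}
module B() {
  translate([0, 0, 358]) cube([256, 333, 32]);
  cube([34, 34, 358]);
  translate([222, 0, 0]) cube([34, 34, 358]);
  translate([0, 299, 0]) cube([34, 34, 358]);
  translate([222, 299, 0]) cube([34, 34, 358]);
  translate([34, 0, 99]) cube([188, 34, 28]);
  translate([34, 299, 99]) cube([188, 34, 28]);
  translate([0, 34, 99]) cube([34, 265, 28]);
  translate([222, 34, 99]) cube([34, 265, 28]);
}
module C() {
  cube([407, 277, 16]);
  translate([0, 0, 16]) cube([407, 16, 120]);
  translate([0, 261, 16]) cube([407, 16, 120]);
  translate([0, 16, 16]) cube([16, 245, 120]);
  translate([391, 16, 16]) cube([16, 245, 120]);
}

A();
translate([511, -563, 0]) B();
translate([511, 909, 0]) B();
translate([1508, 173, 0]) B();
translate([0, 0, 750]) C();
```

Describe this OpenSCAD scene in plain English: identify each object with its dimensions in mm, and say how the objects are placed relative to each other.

A is a table with a 1278×679 mm rectangular top, 25 mm thick, top surface at z = 750 mm, supported by four 84×84 mm square legs, each inset 52 mm from the nearest pair of top edges, running from the floor.

B is a four-legged stool. The seat is 256×333 mm, 32 mm thick, top at z = 390 mm. It stands on four square legs, each 34×34 mm in cross-section, from z = 0 to the seat underside, each flush with a corner of the seat. Four stretchers, 34 mm wide and 28 mm tall, connect adjacent legs with their undersides at z = 99 mm, each running between the inner faces of the legs it joins and aligned with the legs' outer faces on the other axis.

C is an open storage box with external size 407×277×136 mm and wall thickness 16 mm (the base is also 16 mm thick). The base covers the whole footprint; the four walls stand on the base, with the y-facing walls full-width and the x-facing walls fitting between their inner faces.

Three stools sit around the table at the −y, +y, +x sides. The open box is on top of the table.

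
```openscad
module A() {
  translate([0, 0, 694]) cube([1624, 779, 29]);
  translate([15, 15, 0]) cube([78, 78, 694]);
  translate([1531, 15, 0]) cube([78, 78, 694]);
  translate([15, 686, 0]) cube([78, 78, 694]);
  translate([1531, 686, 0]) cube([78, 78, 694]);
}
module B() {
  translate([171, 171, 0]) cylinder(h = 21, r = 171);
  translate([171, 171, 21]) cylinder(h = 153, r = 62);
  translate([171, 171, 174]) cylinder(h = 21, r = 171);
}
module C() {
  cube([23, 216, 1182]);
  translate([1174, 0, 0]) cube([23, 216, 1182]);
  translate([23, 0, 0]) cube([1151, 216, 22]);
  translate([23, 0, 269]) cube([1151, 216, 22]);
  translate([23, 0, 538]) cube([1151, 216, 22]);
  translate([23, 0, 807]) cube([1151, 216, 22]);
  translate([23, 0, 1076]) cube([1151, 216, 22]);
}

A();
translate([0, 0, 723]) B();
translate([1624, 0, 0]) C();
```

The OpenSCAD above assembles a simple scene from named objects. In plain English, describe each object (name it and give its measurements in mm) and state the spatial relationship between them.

A is a rectangular dining table. The top is 1624×779×29 mm with its upper surface at z = 723 mm. It stands on four 78×78 mm square legs, each inset 15 mm from the nearest pair of top edges, running from the floor to the underside of the top.

B is a spool: two coaxial disc flanges of radius 171 mm and thickness 21 mm, joined by a core cylinder of radius 62 mm and height 153 mm. The lower flange rests on z = 0 and the three cylinders share a vertical axis.

C is an open bookshelf. Two side panels, each 23 mm thick, 216 mm deep and 1182 mm tall, stand 1197 mm apart (outside-to-outside). Between them sit 5 shelves, each 22 mm thick and 216 mm deep, spanning the full gap between the sides. The bottom shelf rests on the floor (its underside at z = 0) and the clear gap between one shelf's top and the next shelf's underside is 247 mm.

The spool is on top of the table. The bookshelf is against the table's +x side, with their −y faces flush.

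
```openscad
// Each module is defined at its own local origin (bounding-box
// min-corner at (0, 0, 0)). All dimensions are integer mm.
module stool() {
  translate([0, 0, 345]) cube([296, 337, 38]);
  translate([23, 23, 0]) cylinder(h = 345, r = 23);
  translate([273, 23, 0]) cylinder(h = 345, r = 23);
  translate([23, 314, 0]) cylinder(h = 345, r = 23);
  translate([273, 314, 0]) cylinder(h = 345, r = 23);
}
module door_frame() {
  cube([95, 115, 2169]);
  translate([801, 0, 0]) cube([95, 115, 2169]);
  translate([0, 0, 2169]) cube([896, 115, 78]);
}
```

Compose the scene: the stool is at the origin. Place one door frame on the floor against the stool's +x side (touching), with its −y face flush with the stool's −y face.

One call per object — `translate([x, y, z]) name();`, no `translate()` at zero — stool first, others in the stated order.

stool();
translate([296, 0, 0]) door_frame();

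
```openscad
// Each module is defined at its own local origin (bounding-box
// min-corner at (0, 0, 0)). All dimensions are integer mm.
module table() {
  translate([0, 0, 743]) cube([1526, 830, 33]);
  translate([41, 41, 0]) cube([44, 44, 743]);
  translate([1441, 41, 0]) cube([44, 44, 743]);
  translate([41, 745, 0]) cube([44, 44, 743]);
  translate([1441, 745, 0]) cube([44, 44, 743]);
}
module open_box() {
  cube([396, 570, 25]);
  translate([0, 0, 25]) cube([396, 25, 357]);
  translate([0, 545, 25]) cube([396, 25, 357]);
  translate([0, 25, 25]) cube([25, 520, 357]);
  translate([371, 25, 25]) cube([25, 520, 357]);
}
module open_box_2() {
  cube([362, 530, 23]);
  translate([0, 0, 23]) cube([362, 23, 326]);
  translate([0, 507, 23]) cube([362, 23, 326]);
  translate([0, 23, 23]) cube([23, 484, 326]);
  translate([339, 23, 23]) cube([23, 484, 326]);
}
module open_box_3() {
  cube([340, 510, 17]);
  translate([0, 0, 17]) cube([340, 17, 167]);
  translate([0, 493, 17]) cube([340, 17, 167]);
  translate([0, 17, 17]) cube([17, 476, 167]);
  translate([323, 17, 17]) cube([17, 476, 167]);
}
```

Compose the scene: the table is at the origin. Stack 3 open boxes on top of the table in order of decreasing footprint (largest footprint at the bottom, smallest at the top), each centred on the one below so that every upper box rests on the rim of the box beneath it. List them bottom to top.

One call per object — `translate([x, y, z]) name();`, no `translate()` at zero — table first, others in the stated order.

table();
translate([565, 130, 776]) open_box();
translate([582, 150, 1158]) open_box_2();
translate([593, 160, 1507]) open_box_3();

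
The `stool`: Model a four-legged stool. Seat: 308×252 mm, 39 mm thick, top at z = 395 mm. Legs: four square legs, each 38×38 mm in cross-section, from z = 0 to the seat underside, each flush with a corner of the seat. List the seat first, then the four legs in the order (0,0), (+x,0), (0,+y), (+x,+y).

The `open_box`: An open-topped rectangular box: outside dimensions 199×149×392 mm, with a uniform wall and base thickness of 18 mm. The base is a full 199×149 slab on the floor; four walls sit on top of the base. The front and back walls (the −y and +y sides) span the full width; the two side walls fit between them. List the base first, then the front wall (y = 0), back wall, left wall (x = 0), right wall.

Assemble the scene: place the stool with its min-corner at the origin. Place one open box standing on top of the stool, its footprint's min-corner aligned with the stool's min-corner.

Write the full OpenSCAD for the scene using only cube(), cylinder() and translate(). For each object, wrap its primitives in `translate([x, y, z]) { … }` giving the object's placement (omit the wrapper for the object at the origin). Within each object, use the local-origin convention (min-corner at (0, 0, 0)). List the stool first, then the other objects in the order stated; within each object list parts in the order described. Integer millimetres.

translate([0, 0, 356]) cube([308, 252, 39]);
cube([38, 38, 356]);
translate([270, 0, 0]) cube([38, 38, 356]);
translate([0, 214, 0]) cube([38, 38, 356]);
translate([270, 214, 0]) cube([38, 38, 356]);
translate([0, 0, 395]) {
  cube([199, 149, 18]);
  translate([0, 0, 18]) cube([199, 18, 374]);
  translate([0, 131, 18]) cube([199, 18, 374]);
  translate([0, 18, 18]) cube([18, 113, 374]);
  translate([181, 18, 18]) cube([18, 113, 374]);
}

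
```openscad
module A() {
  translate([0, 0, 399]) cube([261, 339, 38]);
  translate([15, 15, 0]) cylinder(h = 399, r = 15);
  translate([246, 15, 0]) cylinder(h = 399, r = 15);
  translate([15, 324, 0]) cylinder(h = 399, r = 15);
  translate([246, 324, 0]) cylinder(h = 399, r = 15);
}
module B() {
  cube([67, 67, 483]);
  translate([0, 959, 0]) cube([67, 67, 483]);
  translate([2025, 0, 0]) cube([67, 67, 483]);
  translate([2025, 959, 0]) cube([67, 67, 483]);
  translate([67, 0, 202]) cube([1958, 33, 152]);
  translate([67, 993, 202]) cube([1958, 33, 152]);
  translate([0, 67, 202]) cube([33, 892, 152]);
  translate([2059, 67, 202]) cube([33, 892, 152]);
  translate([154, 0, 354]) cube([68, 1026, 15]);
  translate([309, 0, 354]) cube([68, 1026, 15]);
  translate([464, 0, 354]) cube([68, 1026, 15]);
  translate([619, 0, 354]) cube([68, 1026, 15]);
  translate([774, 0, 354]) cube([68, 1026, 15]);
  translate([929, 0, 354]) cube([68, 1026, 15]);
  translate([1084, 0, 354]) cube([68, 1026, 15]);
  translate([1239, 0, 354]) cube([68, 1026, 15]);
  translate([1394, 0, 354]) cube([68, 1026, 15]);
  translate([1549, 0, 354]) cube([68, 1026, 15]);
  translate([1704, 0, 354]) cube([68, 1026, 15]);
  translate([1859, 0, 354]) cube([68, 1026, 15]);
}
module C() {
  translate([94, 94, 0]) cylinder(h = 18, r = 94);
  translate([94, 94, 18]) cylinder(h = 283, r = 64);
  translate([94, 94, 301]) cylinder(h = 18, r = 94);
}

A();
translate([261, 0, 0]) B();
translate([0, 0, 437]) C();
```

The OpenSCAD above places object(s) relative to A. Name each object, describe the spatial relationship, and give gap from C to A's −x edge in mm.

The spool's min-x is at 0; the stool's min-x is 0; gap = 0 mm.

A is a stool. B is a bed frame. C is a spool. The bed frame is against the stool's +x side, with their −y faces flush. The spool is on top of the stool. The gap from the spool to the stool's −x edge is 0 mm.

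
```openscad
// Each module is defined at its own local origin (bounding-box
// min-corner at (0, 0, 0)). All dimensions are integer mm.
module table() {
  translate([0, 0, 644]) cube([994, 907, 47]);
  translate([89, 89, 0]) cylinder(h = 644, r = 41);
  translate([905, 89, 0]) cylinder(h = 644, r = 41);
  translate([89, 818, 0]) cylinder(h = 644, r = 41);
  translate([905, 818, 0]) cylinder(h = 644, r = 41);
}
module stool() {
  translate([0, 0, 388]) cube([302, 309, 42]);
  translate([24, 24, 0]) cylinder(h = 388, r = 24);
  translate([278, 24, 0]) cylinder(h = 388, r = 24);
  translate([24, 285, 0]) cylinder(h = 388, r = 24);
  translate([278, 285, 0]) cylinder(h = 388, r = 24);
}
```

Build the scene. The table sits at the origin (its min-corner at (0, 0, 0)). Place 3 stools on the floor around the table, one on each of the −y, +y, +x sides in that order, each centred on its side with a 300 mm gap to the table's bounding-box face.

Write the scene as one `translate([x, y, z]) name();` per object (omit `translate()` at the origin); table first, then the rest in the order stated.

table();
translate([346, -609, 0]) stool();
translate([346, 1207, 0]) stool();
translate([1294, 299, 0]) stool();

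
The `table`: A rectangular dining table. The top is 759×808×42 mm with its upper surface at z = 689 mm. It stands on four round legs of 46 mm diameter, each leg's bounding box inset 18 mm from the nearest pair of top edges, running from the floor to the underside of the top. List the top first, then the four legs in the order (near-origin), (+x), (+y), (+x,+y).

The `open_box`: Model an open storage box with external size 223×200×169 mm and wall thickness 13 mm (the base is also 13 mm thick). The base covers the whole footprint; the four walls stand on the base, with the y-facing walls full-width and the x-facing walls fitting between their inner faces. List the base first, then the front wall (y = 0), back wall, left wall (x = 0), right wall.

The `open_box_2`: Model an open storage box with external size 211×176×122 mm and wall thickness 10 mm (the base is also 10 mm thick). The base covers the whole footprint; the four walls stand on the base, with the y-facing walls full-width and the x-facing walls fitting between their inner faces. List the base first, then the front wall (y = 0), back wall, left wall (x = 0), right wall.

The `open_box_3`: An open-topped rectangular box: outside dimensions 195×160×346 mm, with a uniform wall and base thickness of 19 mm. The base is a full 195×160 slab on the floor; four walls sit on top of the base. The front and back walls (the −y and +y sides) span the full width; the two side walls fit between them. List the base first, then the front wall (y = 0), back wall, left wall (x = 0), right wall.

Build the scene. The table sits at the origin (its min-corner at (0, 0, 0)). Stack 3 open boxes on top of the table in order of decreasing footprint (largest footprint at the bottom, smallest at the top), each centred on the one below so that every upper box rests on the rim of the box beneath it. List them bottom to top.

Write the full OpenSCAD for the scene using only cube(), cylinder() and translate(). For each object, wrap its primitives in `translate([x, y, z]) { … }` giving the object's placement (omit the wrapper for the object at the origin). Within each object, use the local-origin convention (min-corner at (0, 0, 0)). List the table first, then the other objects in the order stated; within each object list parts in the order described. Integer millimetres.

translate([0, 0, 647]) cube([759, 808, 42]);
translate([41, 41, 0]) cylinder(h = 647, r = 23);
translate([718, 41, 0]) cylinder(h = 647, r = 23);
translate([41, 767, 0]) cylinder(h = 647, r = 23);
translate([718, 767, 0]) cylinder(h = 647, r = 23);
translate([268, 304, 689]) {
  cube([223, 200, 13]);
  translate([0, 0, 13]) cube([223, 13, 156]);
  translate([0, 187, 13]) cube([223, 13, 156]);
  translate([0, 13, 13]) cube([13, 174, 156]);
  translate([210, 13, 13]) cube([13, 174, 156]);
}
translate([274, 316, 858]) {
  cube([211, 176, 10]);
  translate([0, 0, 10]) cube([211, 10, 112]);
  translate([0, 166, 10]) cube([211, 10, 112]);
  translate([0, 10, 10]) cube([10, 156, 112]);
  translate([201, 10, 10]) cube([10, 156, 112]);
}
translate([282, 324, 980]) {
  cube([195, 160, 19]);
  translate([0, 0, 19]) cube([195, 19, 327]);
  translate([0, 141, 19]) cube([195, 19, 327]);
  translate([0, 19, 19]) cube([19, 122, 327]);
  translate([176, 19, 19]) cube([19, 122, 327]);
}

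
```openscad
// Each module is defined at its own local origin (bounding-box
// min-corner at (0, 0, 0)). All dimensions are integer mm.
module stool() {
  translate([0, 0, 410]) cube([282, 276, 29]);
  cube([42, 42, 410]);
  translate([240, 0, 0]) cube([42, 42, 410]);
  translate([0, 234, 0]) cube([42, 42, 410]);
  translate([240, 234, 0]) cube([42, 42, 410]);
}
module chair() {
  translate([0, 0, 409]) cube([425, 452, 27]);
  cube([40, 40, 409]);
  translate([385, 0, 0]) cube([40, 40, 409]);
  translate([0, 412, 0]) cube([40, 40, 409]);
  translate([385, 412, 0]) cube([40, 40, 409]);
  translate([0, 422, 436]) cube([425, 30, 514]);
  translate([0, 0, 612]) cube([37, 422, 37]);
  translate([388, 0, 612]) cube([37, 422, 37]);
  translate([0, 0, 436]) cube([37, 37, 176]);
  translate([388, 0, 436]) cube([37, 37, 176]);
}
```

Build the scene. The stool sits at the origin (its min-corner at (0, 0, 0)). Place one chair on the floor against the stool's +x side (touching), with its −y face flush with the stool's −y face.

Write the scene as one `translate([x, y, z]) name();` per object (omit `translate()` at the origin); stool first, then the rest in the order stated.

stool();
translate([282, 0, 0]) chair();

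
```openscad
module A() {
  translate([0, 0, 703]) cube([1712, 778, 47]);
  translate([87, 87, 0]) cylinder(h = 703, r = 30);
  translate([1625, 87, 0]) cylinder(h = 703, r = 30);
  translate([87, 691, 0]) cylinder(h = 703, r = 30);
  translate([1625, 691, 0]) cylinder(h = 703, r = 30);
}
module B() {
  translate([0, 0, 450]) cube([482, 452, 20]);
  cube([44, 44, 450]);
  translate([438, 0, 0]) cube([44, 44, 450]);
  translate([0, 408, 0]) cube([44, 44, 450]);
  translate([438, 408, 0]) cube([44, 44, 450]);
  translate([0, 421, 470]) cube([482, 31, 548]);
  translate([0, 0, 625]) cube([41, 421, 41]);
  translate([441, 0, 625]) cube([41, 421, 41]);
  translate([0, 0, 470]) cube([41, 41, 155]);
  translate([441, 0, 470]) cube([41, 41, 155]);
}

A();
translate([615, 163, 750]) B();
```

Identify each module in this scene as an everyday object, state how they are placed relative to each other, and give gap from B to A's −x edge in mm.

A is a table. B is a chair. The chair is on top of the table, centred. The gap from the chair to the table's −x edge is 615 mm.

The chair's min-x is at 615; the table's min-x is 0; gap = 615 mm.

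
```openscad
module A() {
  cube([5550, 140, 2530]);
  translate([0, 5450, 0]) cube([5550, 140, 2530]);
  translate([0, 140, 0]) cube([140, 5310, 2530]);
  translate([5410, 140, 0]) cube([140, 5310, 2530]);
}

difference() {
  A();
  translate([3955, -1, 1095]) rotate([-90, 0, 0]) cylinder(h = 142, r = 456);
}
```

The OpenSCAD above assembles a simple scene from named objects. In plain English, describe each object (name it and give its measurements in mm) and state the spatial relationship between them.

A is a box-shaped house frame (walls only): outside footprint 5550×5590 mm, wall height 2530 mm, wall thickness 140 mm. The two y-facing walls run the full x-width; the two x-facing walls fit between the inner faces of the y-facing walls.

The house frame has a circular hole of radius 456 mm through its front wall, centred at (x = 3955, z = 1095).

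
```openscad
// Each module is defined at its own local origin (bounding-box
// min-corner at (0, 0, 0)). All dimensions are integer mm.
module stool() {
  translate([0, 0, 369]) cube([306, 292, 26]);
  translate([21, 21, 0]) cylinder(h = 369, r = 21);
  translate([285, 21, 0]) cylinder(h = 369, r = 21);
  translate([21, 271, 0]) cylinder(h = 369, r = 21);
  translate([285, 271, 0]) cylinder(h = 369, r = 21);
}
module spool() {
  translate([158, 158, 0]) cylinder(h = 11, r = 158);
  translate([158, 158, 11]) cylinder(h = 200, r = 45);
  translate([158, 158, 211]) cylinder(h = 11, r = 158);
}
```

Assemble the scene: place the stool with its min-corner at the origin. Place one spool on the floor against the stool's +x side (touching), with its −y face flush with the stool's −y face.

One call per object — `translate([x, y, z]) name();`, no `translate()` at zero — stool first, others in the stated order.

stool();
translate([306, 0, 0]) spool();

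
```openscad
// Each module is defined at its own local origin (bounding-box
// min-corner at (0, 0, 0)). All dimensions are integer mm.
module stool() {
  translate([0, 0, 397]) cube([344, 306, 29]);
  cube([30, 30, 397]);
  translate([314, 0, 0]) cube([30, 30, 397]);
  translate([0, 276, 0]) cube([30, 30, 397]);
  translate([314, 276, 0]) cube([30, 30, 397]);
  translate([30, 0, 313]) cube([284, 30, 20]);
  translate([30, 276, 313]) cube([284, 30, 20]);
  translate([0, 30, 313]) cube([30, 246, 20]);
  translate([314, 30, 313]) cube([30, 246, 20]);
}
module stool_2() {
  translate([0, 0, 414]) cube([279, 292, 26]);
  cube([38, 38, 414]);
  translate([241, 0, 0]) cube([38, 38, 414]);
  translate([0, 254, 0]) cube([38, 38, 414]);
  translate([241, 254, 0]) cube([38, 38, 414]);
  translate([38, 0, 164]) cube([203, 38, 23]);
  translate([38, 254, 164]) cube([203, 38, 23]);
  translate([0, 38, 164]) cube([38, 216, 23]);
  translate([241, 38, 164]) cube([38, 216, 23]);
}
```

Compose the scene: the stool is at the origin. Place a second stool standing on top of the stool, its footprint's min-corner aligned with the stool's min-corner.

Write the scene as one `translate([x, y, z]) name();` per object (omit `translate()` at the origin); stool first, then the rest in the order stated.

stool();
translate([0, 0, 426]) stool_2();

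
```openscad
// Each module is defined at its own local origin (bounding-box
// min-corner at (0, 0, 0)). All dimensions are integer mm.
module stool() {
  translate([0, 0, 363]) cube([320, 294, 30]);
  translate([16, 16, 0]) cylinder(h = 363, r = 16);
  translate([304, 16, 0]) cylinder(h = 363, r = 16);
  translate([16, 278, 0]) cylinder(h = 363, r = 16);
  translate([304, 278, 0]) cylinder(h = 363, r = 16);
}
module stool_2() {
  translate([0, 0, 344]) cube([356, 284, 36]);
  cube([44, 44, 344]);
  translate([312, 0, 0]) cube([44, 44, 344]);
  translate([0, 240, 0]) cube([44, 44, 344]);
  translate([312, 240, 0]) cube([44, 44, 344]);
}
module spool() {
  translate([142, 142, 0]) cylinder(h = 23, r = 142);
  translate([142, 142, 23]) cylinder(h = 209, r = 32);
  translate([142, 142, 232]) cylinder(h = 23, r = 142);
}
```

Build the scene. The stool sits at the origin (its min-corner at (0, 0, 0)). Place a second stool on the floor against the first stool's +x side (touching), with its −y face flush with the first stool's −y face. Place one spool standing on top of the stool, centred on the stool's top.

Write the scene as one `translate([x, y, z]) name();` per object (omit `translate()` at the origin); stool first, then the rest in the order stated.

stool();
translate([320, 0, 0]) stool_2();
translate([18, 5, 393]) spool();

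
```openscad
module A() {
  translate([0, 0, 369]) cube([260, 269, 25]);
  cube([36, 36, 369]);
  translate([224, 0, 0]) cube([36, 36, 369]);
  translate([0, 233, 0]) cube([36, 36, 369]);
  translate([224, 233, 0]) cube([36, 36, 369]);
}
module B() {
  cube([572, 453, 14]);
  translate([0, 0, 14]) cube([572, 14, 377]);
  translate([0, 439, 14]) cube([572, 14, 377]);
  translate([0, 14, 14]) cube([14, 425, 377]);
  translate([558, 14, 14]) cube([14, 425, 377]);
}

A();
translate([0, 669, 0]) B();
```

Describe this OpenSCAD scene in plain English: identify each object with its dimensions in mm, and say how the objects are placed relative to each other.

A is a simple wooden stool: a rectangular seat 260 mm (x) by 269 mm (y), 25 mm thick, top face at z = 394 mm, on four square legs, each 36×36 mm in cross-section. The legs rest on z = 0, each flush with a corner of the seat.

B is an open-topped rectangular box: outside dimensions 572×453×391 mm, with a uniform wall and base thickness of 14 mm. The base is a full 572×453 slab on the floor; four walls sit on top of the base. The front and back walls (the −y and +y sides) span the full width; the two side walls fit between them.

The open box is on the floor beside the stool on its +y side.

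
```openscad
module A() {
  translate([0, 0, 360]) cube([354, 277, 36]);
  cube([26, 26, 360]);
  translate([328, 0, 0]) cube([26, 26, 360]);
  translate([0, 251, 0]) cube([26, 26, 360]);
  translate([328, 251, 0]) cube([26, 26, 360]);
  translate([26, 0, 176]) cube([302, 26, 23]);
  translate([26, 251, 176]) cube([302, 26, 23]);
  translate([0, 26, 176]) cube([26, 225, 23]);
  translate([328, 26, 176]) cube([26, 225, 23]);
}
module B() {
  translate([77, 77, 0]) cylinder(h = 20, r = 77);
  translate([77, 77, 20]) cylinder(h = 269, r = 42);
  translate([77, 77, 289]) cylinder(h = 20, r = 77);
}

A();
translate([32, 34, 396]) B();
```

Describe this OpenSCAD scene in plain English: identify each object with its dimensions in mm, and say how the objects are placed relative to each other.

A is a simple wooden stool: a rectangular seat 354 mm (x) by 277 mm (y), 36 mm thick, top face at z = 396 mm, on four square legs, each 26×26 mm in cross-section. The legs rest on z = 0, each flush with a corner of the seat. Four stretchers, 26 mm wide and 23 mm tall, connect adjacent legs with their undersides at z = 176 mm, each running between the inner faces of the legs it joins and aligned with the legs' outer faces on the other axis.

B is a spool: two coaxial disc flanges of radius 77 mm and thickness 20 mm, joined by a core cylinder of radius 42 mm and height 269 mm. The lower flange rests on z = 0 and the three cylinders share a vertical axis.

The spool is on top of the stool.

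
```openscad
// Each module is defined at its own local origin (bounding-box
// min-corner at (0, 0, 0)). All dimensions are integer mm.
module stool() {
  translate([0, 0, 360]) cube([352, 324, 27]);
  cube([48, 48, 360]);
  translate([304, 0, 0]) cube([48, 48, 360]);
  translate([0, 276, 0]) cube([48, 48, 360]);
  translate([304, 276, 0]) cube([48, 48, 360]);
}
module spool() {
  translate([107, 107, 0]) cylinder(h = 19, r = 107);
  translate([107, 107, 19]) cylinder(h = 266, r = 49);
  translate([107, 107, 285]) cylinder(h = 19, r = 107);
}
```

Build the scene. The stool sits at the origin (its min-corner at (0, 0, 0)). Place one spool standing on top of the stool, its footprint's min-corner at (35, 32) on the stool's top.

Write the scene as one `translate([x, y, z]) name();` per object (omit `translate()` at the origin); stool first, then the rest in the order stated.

stool();
translate([35, 32, 387]) spool();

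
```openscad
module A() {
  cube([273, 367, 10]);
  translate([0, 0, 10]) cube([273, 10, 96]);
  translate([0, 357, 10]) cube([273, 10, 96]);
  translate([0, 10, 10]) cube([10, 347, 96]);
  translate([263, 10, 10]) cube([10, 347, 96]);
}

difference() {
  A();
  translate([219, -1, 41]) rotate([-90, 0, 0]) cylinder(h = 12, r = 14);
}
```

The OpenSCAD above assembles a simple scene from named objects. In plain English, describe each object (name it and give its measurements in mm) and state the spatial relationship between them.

A is an open storage box with external size 273×367×106 mm and wall thickness 10 mm (the base is also 10 mm thick). The base covers the whole footprint; the four walls stand on the base, with the y-facing walls full-width and the x-facing walls fitting between their inner faces.

The open box has a circular hole of radius 14 mm through its front wall, centred at (x = 219, z = 41).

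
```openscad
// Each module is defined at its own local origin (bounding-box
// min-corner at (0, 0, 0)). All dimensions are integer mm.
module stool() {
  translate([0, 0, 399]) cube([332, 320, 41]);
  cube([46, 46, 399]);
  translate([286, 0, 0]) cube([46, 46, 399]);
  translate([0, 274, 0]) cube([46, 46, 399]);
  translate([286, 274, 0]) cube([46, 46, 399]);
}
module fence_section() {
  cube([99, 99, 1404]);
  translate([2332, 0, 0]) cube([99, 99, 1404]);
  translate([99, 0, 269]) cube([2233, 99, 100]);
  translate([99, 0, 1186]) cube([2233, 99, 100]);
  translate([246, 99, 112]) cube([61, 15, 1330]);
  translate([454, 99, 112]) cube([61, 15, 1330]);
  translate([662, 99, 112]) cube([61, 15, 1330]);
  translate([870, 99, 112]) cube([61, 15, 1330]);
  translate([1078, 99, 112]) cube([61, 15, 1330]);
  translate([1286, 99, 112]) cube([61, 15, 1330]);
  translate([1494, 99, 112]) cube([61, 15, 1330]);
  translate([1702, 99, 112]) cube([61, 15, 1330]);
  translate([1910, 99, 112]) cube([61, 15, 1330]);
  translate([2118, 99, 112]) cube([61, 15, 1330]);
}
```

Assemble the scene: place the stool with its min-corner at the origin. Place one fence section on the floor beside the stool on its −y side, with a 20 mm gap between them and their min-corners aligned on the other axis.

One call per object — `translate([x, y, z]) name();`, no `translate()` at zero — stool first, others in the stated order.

stool();
translate([0, -134, 0]) fence_section();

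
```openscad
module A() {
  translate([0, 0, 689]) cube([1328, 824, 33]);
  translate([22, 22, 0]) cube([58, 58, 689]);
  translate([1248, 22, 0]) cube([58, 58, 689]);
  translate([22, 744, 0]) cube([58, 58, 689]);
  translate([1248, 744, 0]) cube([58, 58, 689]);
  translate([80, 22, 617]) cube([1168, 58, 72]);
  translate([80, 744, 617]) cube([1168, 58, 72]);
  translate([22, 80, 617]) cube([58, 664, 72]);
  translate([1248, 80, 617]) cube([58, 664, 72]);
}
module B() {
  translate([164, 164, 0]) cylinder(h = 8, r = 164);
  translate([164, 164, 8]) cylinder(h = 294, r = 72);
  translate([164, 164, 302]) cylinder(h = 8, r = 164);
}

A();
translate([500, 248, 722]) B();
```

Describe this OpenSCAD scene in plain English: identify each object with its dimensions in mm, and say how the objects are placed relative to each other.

A is a rectangular dining table. The top is 1328×824×33 mm with its upper surface at z = 722 mm. It stands on four 58×58 mm square legs, each inset 22 mm from the nearest pair of top edges, running from the floor to the underside of the top. Four apron rails, 58 mm thick and 72 mm tall, run between adjacent legs with their top edges flush with the underside of the top and their outer faces flush with the legs' outer faces.

B is a spool: two coaxial disc flanges of radius 164 mm and thickness 8 mm, joined by a core cylinder of radius 72 mm and height 294 mm. The lower flange rests on z = 0 and the three cylinders share a vertical axis.

The spool is on top of the table, centred.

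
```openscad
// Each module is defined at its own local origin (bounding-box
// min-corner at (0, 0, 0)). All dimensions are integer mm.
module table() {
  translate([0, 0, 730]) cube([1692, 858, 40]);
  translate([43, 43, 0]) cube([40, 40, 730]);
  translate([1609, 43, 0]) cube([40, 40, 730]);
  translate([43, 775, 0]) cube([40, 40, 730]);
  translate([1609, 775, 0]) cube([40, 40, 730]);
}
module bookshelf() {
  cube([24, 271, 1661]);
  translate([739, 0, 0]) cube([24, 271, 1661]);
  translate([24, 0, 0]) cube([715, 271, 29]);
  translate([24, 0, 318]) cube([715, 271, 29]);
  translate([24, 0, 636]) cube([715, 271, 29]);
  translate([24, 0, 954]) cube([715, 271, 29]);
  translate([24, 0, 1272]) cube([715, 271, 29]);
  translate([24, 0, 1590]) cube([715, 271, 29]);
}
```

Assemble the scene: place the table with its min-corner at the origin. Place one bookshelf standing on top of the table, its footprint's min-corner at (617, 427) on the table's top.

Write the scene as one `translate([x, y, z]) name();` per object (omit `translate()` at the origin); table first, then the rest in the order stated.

table();
translate([617, 427, 770]) bookshelf();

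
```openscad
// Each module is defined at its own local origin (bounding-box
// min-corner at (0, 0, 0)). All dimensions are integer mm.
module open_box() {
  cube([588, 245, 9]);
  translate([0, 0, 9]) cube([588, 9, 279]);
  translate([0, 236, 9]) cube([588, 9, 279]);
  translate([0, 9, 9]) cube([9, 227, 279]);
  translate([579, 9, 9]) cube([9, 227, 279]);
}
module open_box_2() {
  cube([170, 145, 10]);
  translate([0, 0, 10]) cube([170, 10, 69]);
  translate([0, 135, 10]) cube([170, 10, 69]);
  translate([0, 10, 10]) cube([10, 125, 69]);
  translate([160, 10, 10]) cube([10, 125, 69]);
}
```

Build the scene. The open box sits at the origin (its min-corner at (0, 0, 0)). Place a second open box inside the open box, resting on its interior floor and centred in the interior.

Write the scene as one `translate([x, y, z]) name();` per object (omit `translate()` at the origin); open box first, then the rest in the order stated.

open_box();
translate([209, 50, 9]) open_box_2();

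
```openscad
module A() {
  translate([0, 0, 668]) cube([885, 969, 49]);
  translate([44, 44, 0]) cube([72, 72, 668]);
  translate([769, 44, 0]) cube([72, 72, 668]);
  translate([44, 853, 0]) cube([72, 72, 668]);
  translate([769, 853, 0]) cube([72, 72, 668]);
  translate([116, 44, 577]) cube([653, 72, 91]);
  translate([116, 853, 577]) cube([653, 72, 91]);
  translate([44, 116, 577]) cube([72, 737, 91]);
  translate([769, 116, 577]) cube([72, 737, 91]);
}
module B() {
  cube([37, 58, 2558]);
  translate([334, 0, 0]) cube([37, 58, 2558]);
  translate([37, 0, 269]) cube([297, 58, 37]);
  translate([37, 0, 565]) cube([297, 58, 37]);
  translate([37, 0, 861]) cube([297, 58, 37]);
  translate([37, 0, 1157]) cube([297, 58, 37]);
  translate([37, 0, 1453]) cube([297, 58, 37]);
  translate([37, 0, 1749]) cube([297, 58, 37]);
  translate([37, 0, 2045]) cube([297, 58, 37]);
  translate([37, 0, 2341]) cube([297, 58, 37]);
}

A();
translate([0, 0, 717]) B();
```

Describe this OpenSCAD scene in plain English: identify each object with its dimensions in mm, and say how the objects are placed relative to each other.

A is a rectangular dining table. The top is 885×969×49 mm with its upper surface at z = 717 mm. It stands on four 72×72 mm square legs, each inset 44 mm from the nearest pair of top edges, running from the floor to the underside of the top. Four apron rails, 72 mm thick and 91 mm tall, run between adjacent legs with their top edges flush with the underside of the top and their outer faces flush with the legs' outer faces.

B is a wooden ladder with two side rails of 37×58 mm section and 2558 mm height, set 371 mm apart overall. Between them run 8 rectangular rungs (58 mm deep, 37 mm thick), front faces flush with the rails' −y face. The bottom of the first rung is 269 mm above the floor and each subsequent rung is 296 mm higher than the one below.

The ladder is on top of the table.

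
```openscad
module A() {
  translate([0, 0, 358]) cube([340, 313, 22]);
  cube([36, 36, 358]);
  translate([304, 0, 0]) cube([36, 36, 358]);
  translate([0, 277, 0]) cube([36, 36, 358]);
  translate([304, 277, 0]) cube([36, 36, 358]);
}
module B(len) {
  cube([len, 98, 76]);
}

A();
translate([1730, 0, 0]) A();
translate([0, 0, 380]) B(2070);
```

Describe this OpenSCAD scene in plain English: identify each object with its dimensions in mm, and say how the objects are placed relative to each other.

A is a four-legged stool. The seat is a 340×313×22 mm slab whose top surface is at z = 380 mm; four square legs, each 36×36 mm in cross-section, run from the floor (z = 0) to the underside of the seat, each flush with a corner of the seat.

B is a rectangular beam 2070 mm long (x), 98 mm deep (y), 76 mm thick (z).

The beam spans the tops of two stools placed 1390 mm apart, resting at z = 380 mm.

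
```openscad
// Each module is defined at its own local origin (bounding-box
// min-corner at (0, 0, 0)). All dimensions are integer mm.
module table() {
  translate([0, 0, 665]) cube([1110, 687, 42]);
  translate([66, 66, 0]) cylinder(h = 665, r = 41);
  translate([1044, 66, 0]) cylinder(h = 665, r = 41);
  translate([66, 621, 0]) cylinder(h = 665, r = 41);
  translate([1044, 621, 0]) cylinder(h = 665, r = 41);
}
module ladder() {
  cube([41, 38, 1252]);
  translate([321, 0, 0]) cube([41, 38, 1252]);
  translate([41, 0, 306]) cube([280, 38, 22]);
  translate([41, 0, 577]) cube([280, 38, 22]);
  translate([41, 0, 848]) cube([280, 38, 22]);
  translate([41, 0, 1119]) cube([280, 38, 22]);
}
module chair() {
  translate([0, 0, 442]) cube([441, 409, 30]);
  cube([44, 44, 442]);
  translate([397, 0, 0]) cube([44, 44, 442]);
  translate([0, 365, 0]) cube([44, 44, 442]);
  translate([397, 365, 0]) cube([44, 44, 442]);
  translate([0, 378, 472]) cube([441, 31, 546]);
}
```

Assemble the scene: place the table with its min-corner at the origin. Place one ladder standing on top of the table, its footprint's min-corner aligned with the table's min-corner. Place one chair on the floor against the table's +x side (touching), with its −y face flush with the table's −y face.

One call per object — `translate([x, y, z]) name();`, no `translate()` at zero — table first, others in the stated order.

table();
translate([0, 0, 707]) ladder();
translate([1110, 0, 0]) chair();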